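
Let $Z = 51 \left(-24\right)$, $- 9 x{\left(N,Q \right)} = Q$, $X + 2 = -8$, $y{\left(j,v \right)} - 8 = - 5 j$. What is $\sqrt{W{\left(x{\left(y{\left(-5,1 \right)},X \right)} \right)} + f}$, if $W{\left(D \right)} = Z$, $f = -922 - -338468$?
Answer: $\sqrt{336322} \approx 579.93$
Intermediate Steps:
$y{\left(j,v \right)} = 8 - 5 j$
$X = -10$ ($X = -2 - 8 = -10$)
$f = 337546$ ($f = -922 + 338468 = 337546$)
$x{\left(N,Q \right)} = - \frac{Q}{9}$
$Z = -1224$
$W{\left(D \right)} = -1224$
$\sqrt{W{\left(x{\left(y{\left(-5,1 \right)},X \right)} \right)} + f} = \sqrt{-1224 + 337546} = \sqrt{336322}$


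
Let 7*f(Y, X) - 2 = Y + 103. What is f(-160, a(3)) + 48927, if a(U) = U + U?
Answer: 342434/7 ≈ 48919.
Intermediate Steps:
a(U) = 2*U
f(Y, X) = 15 + Y/7 (f(Y, X) = 2/7 + (Y + 103)/7 = 2/7 + (103 + Y)/7 = 2/7 + (103/7 + Y/7) = 15 + Y/7)
f(-160, a(3)) + 48927 = (15 + (1/7)*(-160)) + 48927 = (15 - 160/7) + 48927 = -55/7 + 48927 = 342434/7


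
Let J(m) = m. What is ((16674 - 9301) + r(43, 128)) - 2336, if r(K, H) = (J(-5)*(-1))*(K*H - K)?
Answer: 32342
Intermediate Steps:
r(K, H) = -5*K + 5*H*K (r(K, H) = (-5*(-1))*(K*H - K) = 5*(H*K - K) = 5*(-K + H*K) = -5*K + 5*H*K)
((16674 - 9301) + r(43, 128)) - 2336 = ((16674 - 9301) + 5*43*(-1 + 128)) - 2336 = (7373 + 5*43*127) - 2336 = (7373 + 27305) - 2336 = 34678 - 2336 = 32342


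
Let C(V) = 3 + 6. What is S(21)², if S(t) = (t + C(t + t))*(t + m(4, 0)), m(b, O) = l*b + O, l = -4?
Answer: 22500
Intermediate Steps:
C(V) = 9
m(b, O) = O - 4*b (m(b, O) = -4*b + O = O - 4*b)
S(t) = (-16 + t)*(9 + t) (S(t) = (t + 9)*(t + (0 - 4*4)) = (9 + t)*(t + (0 - 16)) = (9 + t)*(t - 16) = (9 + t)*(-16 + t) = (-16 + t)*(9 + t))
S(21)² = (-144 + 21² - 7*21)² = (-144 + 441 - 147)² = 150² = 22500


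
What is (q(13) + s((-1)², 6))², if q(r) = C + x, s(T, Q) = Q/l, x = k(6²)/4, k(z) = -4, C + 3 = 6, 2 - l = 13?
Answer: 256/121 ≈ 2.1157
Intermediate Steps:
l = -11 (l = 2 - 1*13 = 2 - 13 = -11)
C = 3 (C = -3 + 6 = 3)
x = -1 (x = -4/4 = -4*¼ = -1)
s(T, Q) = -Q/11 (s(T, Q) = Q/(-11) = Q*(-1/11) = -Q/11)
q(r) = 2 (q(r) = 3 - 1 = 2)
(q(13) + s((-1)², 6))² = (2 - 1/11*6)² = (2 - 6/11)² = (16/11)² = 256/121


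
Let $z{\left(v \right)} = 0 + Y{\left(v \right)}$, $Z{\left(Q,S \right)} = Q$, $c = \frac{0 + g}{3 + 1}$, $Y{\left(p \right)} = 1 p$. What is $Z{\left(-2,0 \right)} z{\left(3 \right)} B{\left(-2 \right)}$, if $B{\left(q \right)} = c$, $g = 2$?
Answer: $-3$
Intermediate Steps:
$Y{\left(p \right)} = p$
$c = \frac{1}{2}$ ($c = \frac{0 + 2}{3 + 1} = \frac{2}{4} = 2 \cdot \frac{1}{4} = \frac{1}{2} \approx 0.5$)
$B{\left(q \right)} = \frac{1}{2}$
$z{\left(v \right)} = v$ ($z{\left(v \right)} = 0 + v = v$)
$Z{\left(-2,0 \right)} z{\left(3 \right)} B{\left(-2 \right)} = \left(-2\right) 3 \cdot \frac{1}{2} = \left(-6\right) \frac{1}{2} = -3$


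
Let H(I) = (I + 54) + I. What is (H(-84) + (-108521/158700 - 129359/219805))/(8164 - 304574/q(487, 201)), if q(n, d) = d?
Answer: -53882081131447/3107824257791000 ≈ -0.017338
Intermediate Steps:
H(I) = 54 + 2*I (H(I) = (54 + I) + I = 54 + 2*I)
(H(-84) + (-108521/158700 - 129359/219805))/(8164 - 304574/q(487, 201)) = ((54 + 2*(-84)) + (-108521/158700 - 129359/219805))/(8164 - 304574/201) = ((54 - 168) + (-108521*1/158700 - 129359*1/219805))/(8164 - 304574*1/201) = (-114 + (-108521/158700 - 129359/219805))/(8164 - 304574/201) = (-114 - 8876546341/6976610700)/(1336390/201) = -804210166141/6976610700*201/1336390 = -53882081131447/3107824257791000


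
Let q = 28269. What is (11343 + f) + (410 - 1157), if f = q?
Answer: 38865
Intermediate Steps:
f = 28269
(11343 + f) + (410 - 1157) = (11343 + 28269) + (410 - 1157) = 39612 - 747 = 38865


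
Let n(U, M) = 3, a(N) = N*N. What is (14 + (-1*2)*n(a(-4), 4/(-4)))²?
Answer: 64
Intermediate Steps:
a(N) = N²
(14 + (-1*2)*n(a(-4), 4/(-4)))² = (14 - 1*2*3)² = (14 - 2*3)² = (14 - 6)² = 8² = 64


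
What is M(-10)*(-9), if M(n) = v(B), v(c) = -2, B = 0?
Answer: 18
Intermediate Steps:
M(n) = -2
M(-10)*(-9) = -2*(-9) = 18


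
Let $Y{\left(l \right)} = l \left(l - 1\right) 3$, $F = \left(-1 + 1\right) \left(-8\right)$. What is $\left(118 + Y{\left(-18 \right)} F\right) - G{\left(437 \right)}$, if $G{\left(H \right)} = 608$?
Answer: $-490$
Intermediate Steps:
$F = 0$ ($F = 0 \left(-8\right) = 0$)
$Y{\left(l \right)} = 3 l \left(-1 + l\right)$ ($Y{\left(l \right)} = l \left(l - 1\right) 3 = l \left(-1 + l\right) 3 = 3 l \left(-1 + l\right)$)
$\left(118 + Y{\left(-18 \right)} F\right) - G{\left(437 \right)} = \left(118 + 3 \left(-18\right) \left(-1 - 18\right) 0\right) - 608 = \left(118 + 3 \left(-18\right) \left(-19\right) 0\right) - 608 = \left(118 + 1026 \cdot 0\right) - 608 = \left(118 + 0\right) - 608 = 118 - 608 = -490$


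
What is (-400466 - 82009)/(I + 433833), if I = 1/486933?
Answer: -6712371405/6035645834 ≈ -1.1121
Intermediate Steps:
I = 1/486933 ≈ 2.0537e-6
(-400466 - 82009)/(I + 433833) = (-400466 - 82009)/(1/486933 + 433833) = -482475/211247604190/486933 = -482475*486933/211247604190 = -6712371405/6035645834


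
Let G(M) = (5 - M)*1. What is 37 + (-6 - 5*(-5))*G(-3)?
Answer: 189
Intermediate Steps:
G(M) = 5 - M
37 + (-6 - 5*(-5))*G(-3) = 37 + (-6 - 5*(-5))*(5 - 1*(-3)) = 37 + (-6 + 25)*(5 + 3) = 37 + 19*8 = 37 + 152 = 189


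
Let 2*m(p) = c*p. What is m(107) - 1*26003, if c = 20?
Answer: -24933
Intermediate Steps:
m(p) = 10*p (m(p) = (20*p)/2 = 10*p)
m(107) - 1*26003 = 10*107 - 1*26003 = 1070 - 26003 = -24933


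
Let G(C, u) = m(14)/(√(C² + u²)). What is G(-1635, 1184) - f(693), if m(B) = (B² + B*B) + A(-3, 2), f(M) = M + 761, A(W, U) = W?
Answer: -1454 + 389*√4075081/4075081 ≈ -1453.8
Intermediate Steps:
f(M) = 761 + M
m(B) = -3 + 2*B² (m(B) = (B² + B*B) - 3 = (B² + B²) - 3 = 2*B² - 3 = -3 + 2*B²)
G(C, u) = 389/√(C² + u²) (G(C, u) = (-3 + 2*14²)/(√(C² + u²)) = (-3 + 2*196)/√(C² + u²) = (-3 + 392)/√(C² + u²) = 389/√(C² + u²))
G(-1635, 1184) - f(693) = 389/√((-1635)² + 1184²) - (761 + 693) = 389/√(2673225 + 1401856) - 1*1454 = 389/√4075081 - 1454 = 389*(√4075081/4075081) - 1454 = 389*√4075081/4075081 - 1454 = -1454 + 389*√4075081/4075081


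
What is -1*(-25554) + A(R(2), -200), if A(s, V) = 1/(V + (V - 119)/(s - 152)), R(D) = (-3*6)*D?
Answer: 952678486/37281 ≈ 25554.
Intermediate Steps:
R(D) = -18*D
A(s, V) = 1/(V + (-119 + V)/(-152 + s))
-1*(-25554) + A(R(2), -200) = -1*(-25554) + (152 - (-18)*2)/(119 + 151*(-200) - 1*(-200)*(-18*2)) = 25554 + (152 - 1*(-36))/(119 - 30200 - 1*(-200)*(-36)) = 25554 + (152 + 36)/(119 - 30200 - 7200) = 25554 + 188/(-37281) = 25554 - 1/37281*188 = 25554 - 188/37281 = 952678486/37281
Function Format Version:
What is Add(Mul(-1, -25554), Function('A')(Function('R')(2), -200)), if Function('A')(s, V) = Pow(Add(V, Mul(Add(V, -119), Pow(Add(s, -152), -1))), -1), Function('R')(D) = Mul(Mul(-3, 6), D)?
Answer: Rational(952678486, 37281) ≈ 25554.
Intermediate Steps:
Function('R')(D) = Mul(-18, D)
Function('A')(s, V) = Pow(Add(V, Mul(Pow(Add(-152, s), -1), Add(-119, V))), -1) (Function('A')(s, V) = Pow(Add(V, Mul(Add(-119, V), Pow(Add(-152, s), -1))), -1) = Pow(Add(V, Mul(Pow(Add(-152, s), -1), Add(-119, V))), -1))
Add(Mul(-1, -25554), Function('A')(Function('R')(2), -200)) = Add(Mul(-1, -25554), Mul(Pow(Add(119, Mul(151, -200), Mul(-1, -200, Mul(-18, 2))), -1), Add(152, Mul(-1, Mul(-18, 2))))) = Add(25554, Mul(Pow(Add(119, -30200, Mul(-1, -200, -36)), -1), Add(152, Mul(-1, -36)))) = Add(25554, Mul(Pow(Add(119, -30200, -7200), -1), Add(152, 36))) = Add(25554, Mul(Pow(-37281, -1), 188)) = Add(25554, Mul(Rational(-1, 37281), 188)) = Add(25554, Rational(-188, 37281)) = Rational(952678486, 37281)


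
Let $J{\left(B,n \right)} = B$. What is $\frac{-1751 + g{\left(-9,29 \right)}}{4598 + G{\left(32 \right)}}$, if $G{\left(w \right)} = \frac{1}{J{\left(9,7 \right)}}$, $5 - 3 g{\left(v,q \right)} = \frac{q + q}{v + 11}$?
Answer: $- \frac{15831}{41383} \approx -0.38255$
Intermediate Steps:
$g{\left(v,q \right)} = \frac{5}{3} - \frac{2 q}{3 \left(11 + v\right)}$ ($g{\left(v,q \right)} = \frac{5}{3} - \frac{\left(q + q\right) \frac{1}{v + 11}}{3} = \frac{5}{3} - \frac{2 q \frac{1}{11 + v}}{3} = \frac{5}{3} - \frac{2 q}{3 \left(11 + v\right)}$)
$G{\left(w \right)} = \frac{1}{9}$
$\frac{-1751 + g{\left(-9,29 \right)}}{4598 + G{\left(32 \right)}} = \frac{-1751 + \frac{55 - 58 + 5 \left(-9\right)}{3 \left(11 - 9\right)}}{4598 + \frac{1}{9}} = \frac{-1751 + \frac{55 - 58 - 45}{3 \cdot 2}}{\frac{41383}{9}} = \left(-1751 + \frac{1}{3} \cdot \frac{1}{2} \left(-48\right)\right) \frac{9}{41383} = \left(-1751 - 8\right) \frac{9}{41383} = \left(-1759\right) \frac{9}{41383} = - \frac{15831}{41383}$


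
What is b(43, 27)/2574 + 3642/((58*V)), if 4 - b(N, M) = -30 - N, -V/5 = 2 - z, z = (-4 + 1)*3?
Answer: -414949/373230 ≈ -1.1118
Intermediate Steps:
z = -9 (z = -3*3 = -9)
V = -55 (V = -5*(2 - 1*(-9)) = -5*(2 + 9) = -5*11 = -55)
b(N, M) = 34 + N (b(N, M) = 4 - (-30 - N) = 4 + (30 + N) = 34 + N)
b(43, 27)/2574 + 3642/((58*V)) = (34 + 43)/2574 + 3642/((58*(-55))) = 77*(1/2574) + 3642/(-3190) = 7/234 + 3642*(-1/3190) = 7/234 - 1821/1595 = -414949/373230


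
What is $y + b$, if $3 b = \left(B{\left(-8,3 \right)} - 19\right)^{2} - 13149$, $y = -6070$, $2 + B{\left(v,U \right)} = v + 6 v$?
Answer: $- \frac{25430}{3} \approx -8476.7$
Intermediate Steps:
$B{\left(v,U \right)} = -2 + 7 v$ ($B{\left(v,U \right)} = -2 + \left(v + 6 v\right) = -2 + 7 v$)
$b = - \frac{7220}{3}$ ($b = \frac{\left(\left(-2 + 7 \left(-8\right)\right) - 19\right)^{2} - 13149}{3} = \frac{\left(\left(-2 - 56\right) - 19\right)^{2} - 13149}{3} = \frac{\left(-58 - 19\right)^{2} - 13149}{3} = \frac{\left(-77\right)^{2} - 13149}{3} = \frac{5929 - 13149}{3} = \frac{1}{3} \left(-7220\right) = - \frac{7220}{3} \approx -2406.7$)
$y + b = -6070 - \frac{7220}{3} = - \frac{25430}{3}$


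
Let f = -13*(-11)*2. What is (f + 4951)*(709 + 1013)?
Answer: 9018114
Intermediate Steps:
f = 286 (f = 143*2 = 286)
(f + 4951)*(709 + 1013) = (286 + 4951)*(709 + 1013) = 5237*1722 = 9018114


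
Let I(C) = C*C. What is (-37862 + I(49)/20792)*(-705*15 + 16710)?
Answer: -4829621098905/20792 ≈ -2.3228e+8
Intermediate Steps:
I(C) = C**2
(-37862 + I(49)/20792)*(-705*15 + 16710) = (-37862 + 49**2/20792)*(-705*15 + 16710) = (-37862 + 2401*(1/20792))*(-10575 + 16710) = (-37862 + 2401/20792)*6135 = -787224303/20792*6135 = -4829621098905/20792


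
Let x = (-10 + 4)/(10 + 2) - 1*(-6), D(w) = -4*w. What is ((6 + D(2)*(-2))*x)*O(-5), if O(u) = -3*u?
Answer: 1815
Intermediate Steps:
x = 11/2 (x = -6/12 + 6 = -6*1/12 + 6 = -½ + 6 = 11/2 ≈ 5.5000)
((6 + D(2)*(-2))*x)*O(-5) = ((6 - 4*2*(-2))*(11/2))*(-3*(-5)) = ((6 - 8*(-2))*(11/2))*15 = ((6 + 16)*(11/2))*15 = (22*(11/2))*15 = 121*15 = 1815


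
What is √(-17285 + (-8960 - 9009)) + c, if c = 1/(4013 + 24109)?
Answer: 1/28122 + I*√35254 ≈ 3.5559e-5 + 187.76*I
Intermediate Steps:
c = 1/28122 ≈ 3.5559e-5
√(-17285 + (-8960 - 9009)) + c = √(-17285 + (-8960 - 9009)) + 1/28122 = √(-17285 - 17969) + 1/28122 = √(-35254) + 1/28122 = I*√35254 + 1/28122 = 1/28122 + I*√35254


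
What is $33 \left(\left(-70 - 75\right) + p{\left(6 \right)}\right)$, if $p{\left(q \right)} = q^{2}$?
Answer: $-3597$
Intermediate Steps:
$33 \left(\left(-70 - 75\right) + p{\left(6 \right)}\right) = 33 \left(\left(-70 - 75\right) + 6^{2}\right) = 33 \left(-145 + 36\right) = 33 \left(-109\right) = -3597$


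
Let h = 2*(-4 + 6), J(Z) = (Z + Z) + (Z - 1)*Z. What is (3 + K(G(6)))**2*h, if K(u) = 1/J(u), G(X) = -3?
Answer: 361/9 ≈ 40.111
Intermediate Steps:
J(Z) = 2*Z + Z*(-1 + Z) (J(Z) = 2*Z + (-1 + Z)*Z = 2*Z + Z*(-1 + Z))
h = 4 (h = 2*2 = 4)
K(u) = 1/(u*(1 + u))
(3 + K(G(6)))**2*h = (3 + 1/((-3)*(1 - 3)))**2*4 = (3 - 1/3/(-2))**2*4 = (3 - 1/3*(-1/2))**2*4 = (3 + 1/6)**2*4 = (19/6)**2*4 = (361/36)*4 = 361/9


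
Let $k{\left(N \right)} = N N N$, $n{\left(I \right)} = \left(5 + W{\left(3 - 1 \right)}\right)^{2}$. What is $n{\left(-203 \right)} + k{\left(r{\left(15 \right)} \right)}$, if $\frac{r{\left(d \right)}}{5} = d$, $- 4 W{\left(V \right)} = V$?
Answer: $\frac{1687581}{4} \approx 4.219 \cdot 10^{5}$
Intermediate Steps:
$W{\left(V \right)} = - \frac{V}{4}$
$n{\left(I \right)} = \frac{81}{4}$ ($n{\left(I \right)} = \left(5 - \frac{3 - 1}{4}\right)^{2} = \left(5 - \frac{1}{2}\right)^{2} = \left(\frac{9}{2}\right)^{2} = \frac{81}{4}$)
$r{\left(d \right)} = 5 d$
$k{\left(N \right)} = N^{3}$ ($k{\left(N \right)} = N^{2} N = N^{3}$)
$n{\left(-203 \right)} + k{\left(r{\left(15 \right)} \right)} = \frac{81}{4} + \left(5 \cdot 15\right)^{3} = \frac{81}{4} + 75^{3} = \frac{81}{4} + 421875 = \frac{1687581}{4}$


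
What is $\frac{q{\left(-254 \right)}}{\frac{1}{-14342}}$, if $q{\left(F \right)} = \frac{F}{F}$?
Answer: $-14342$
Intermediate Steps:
$q{\left(F \right)} = 1$
$\frac{q{\left(-254 \right)}}{\frac{1}{-14342}} = 1 \frac{1}{\frac{1}{-14342}} = 1 \frac{1}{- \frac{1}{14342}} = 1 \left(-14342\right) = -14342$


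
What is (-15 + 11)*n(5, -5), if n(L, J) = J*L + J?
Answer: 120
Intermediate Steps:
n(L, J) = J + J*L
(-15 + 11)*n(5, -5) = (-15 + 11)*(-5*(1 + 5)) = -(-20)*6 = -4*(-30) = 120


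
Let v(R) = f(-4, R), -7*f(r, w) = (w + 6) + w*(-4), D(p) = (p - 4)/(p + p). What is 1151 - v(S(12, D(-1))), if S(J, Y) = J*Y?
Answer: 1139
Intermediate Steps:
D(p) = (-4 + p)/(2*p) (D(p) = (-4 + p)/((2*p)) = (-4 + p)*(1/(2*p)) = (-4 + p)/(2*p))
f(r, w) = -6/7 + 3*w/7 (f(r, w) = -((w + 6) + w*(-4))/7 = -((6 + w) - 4*w)/7 = -(6 - 3*w)/7 = -6/7 + 3*w/7)
v(R) = -6/7 + 3*R/7
1151 - v(S(12, D(-1))) = 1151 - (-6/7 + 3*(12*((½)*(-4 - 1)/(-1)))/7) = 1151 - (-6/7 + 3*(12*((½)*(-1)*(-5)))/7) = 1151 - (-6/7 + 3*(12*(5/2))/7) = 1151 - (-6/7 + (3/7)*30) = 1151 - (-6/7 + 90/7) = 1151 - 1*12 = 1151 - 12 = 1139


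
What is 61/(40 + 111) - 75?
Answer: -11264/151 ≈ -74.596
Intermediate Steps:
61/(40 + 111) - 75 = 61/151 - 75 = -11264/151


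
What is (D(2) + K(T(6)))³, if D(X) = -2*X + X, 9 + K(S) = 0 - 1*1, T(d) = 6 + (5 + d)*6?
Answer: -1728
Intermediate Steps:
T(d) = 36 + 6*d (T(d) = 6 + (30 + 6*d) = 36 + 6*d)
K(S) = -10 (K(S) = -9 + (0 - 1*1) = -9 + (0 - 1) = -9 - 1 = -10)
D(X) = -X
(D(2) + K(T(6)))³ = (-1*2 - 10)³ = (-2 - 10)³ = (-12)³ = -1728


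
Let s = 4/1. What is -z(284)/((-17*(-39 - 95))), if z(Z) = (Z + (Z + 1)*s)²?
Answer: -1013888/1139 ≈ -890.16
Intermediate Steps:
s = 4 (s = 4*1 = 4)
z(Z) = (4 + 5*Z)² (z(Z) = (Z + (Z + 1)*4)² = (Z + (1 + Z)*4)² = (Z + (4 + 4*Z))² = (4 + 5*Z)²)
-z(284)/((-17*(-39 - 95))) = -(4 + 5*284)²/((-17*(-39 - 95))) = -(4 + 1420)²/((-17*(-134))) = -1424²/2278 = -2027776/2278 = -1*1013888/1139 = -1013888/1139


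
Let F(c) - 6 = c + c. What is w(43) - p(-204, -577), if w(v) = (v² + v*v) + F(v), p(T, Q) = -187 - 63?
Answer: 4040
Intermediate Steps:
p(T, Q) = -250
F(c) = 6 + 2*c (F(c) = 6 + (c + c) = 6 + 2*c)
w(v) = 6 + 2*v + 2*v² (w(v) = (v² + v*v) + (6 + 2*v) = (v² + v²) + (6 + 2*v) = 2*v² + (6 + 2*v) = 6 + 2*v + 2*v²)
w(43) - p(-204, -577) = (6 + 2*43 + 2*43²) - 1*(-250) = (6 + 86 + 2*1849) + 250 = (6 + 86 + 3698) + 250 = 3790 + 250 = 4040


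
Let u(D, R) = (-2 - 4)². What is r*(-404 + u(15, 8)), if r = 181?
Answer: -66608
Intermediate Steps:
u(D, R) = 36 (u(D, R) = (-6)² = 36)
r*(-404 + u(15, 8)) = 181*(-404 + 36) = 181*(-368) = -66608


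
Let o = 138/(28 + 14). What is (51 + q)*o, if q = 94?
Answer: 3335/7 ≈ 476.43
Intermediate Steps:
o = 23/7 (o = 138/42 = 138*(1/42) = 23/7 ≈ 3.2857)
(51 + q)*o = (51 + 94)*(23/7) = 145*(23/7) = 3335/7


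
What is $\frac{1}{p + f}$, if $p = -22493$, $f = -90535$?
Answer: $- \frac{1}{113028} \approx -8.8474 \cdot 10^{-6}$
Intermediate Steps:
$\frac{1}{p + f} = \frac{1}{-22493 - 90535} = \frac{1}{-113028} = - \frac{1}{113028}$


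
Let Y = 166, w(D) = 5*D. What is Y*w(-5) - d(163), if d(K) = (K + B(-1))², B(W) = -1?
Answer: -30394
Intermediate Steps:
d(K) = (-1 + K)² (d(K) = (K - 1)² = (-1 + K)²)
Y*w(-5) - d(163) = 166*(5*(-5)) - (-1 + 163)² = 166*(-25) - 1*162² = -4150 - 1*26244 = -4150 - 26244 = -30394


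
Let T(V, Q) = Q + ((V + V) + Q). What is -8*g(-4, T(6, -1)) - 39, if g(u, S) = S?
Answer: -119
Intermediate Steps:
T(V, Q) = 2*Q + 2*V (T(V, Q) = Q + (2*V + Q) = Q + (Q + 2*V) = 2*Q + 2*V)
-8*g(-4, T(6, -1)) - 39 = -8*(2*(-1) + 2*6) - 39 = -8*(-2 + 12) - 39 = -8*10 - 39 = -80 - 39 = -119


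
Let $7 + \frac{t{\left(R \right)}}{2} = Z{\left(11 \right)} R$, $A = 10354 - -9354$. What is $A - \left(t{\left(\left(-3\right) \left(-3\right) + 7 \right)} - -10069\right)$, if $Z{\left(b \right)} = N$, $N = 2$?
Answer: $9589$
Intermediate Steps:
$Z{\left(b \right)} = 2$
$A = 19708$ ($A = 10354 + 9354 = 19708$)
$t{\left(R \right)} = -14 + 4 R$ ($t{\left(R \right)} = -14 + 2 \cdot 2 R = -14 + 4 R$)
$A - \left(t{\left(\left(-3\right) \left(-3\right) + 7 \right)} - -10069\right) = 19708 - \left(\left(-14 + 4 \left(\left(-3\right) \left(-3\right) + 7\right)\right) - -10069\right) = 19708 - \left(\left(-14 + 4 \left(9 + 7\right)\right) + 10069\right) = 19708 - \left(\left(-14 + 4 \cdot 16\right) + 10069\right) = 19708 - \left(\left(-14 + 64\right) + 10069\right) = 19708 - \left(50 + 10069\right) = 19708 - 10119 = 9589$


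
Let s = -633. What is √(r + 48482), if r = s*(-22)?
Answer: 2*√15602 ≈ 249.82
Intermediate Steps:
r = 13926 (r = -633*(-22) = 13926)
√(r + 48482) = √(13926 + 48482) = √62408 = 2*√15602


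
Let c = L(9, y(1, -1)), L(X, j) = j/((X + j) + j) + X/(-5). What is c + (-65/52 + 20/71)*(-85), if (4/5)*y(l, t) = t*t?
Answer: 2632887/32660 ≈ 80.615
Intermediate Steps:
y(l, t) = 5*t²/4 (y(l, t) = 5*(t*t)/4 = 5*t²/4)
L(X, j) = -X/5 + j/(X + 2*j) (L(X, j) = j/(X + 2*j) + X*(-⅕) = j/(X + 2*j) - X/5 = -X/5 + j/(X + 2*j))
c = -389/230 (c = (-1*9² + 5*((5/4)*(-1)²) - 2*9*(5/4)*(-1)²)/(5*(9 + 2*((5/4)*(-1)²))) = (-1*81 + 5*((5/4)*1) - 2*9*(5/4)*1)/(5*(9 + 2*((5/4)*1))) = (-81 + 5*(5/4) - 2*9*5/4)/(5*(9 + 2*(5/4))) = (-81 + 25/4 - 45/2)/(5*(9 + 5/2)) = (⅕)*(-389/4)/(23/2) = (⅕)*(2/23)*(-389/4) = -389/230 ≈ -1.6913)
c + (-65/52 + 20/71)*(-85) = -389/230 + (-65/52 + 20/71)*(-85) = -389/230 + (-65*1/52 + 20*(1/71))*(-85) = -389/230 + (-5/4 + 20/71)*(-85) = -389/230 - 275/284*(-85) = -389/230 + 23375/284 = 2632887/32660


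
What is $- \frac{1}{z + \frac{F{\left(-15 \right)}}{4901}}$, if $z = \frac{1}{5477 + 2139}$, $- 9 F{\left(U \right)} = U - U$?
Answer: $-7616$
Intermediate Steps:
$F{\left(U \right)} = 0$ ($F{\left(U \right)} = - \frac{U - U}{9} = \left(- \frac{1}{9}\right) 0 = 0$)
$z = \frac{1}{7616} \approx 0.0001313$
$- \frac{1}{z + \frac{F{\left(-15 \right)}}{4901}} = - \frac{1}{\frac{1}{7616} + \frac{0}{4901}} = - \frac{1}{\frac{1}{7616} + 0 \cdot \frac{1}{4901}} = - \frac{1}{\frac{1}{7616} + 0} = - \frac{1}{\frac{1}{7616}} = \left(-1\right) 7616 = -7616$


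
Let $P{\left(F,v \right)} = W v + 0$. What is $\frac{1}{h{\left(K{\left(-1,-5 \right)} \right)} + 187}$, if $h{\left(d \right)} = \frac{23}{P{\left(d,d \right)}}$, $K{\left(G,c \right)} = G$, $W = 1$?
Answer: $\frac{1}{164} \approx 0.0060976$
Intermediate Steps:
$P{\left(F,v \right)} = v$ ($P{\left(F,v \right)} = 1 v + 0 = v + 0 = v$)
$h{\left(d \right)} = \frac{23}{d}$
$\frac{1}{h{\left(K{\left(-1,-5 \right)} \right)} + 187} = \frac{1}{\frac{23}{-1} + 187} = \frac{1}{23 \left(-1\right) + 187} = \frac{1}{-23 + 187} = \frac{1}{164}$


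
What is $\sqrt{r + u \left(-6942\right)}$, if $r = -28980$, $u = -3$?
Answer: $3 i \sqrt{906} \approx 90.3 i$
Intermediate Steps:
$\sqrt{r + u \left(-6942\right)} = \sqrt{-28980 - -20826} = \sqrt{-28980 + 20826} = \sqrt{-8154} = 3 i \sqrt{906}$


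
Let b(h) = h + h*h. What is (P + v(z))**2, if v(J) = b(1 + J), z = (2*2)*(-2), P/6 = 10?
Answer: 10404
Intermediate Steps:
P = 60 (P = 6*10 = 60)
z = -8 (z = 4*(-2) = -8)
b(h) = h + h**2
v(J) = (1 + J)*(2 + J) (v(J) = (1 + J)*(1 + (1 + J)) = (1 + J)*(2 + J))
(P + v(z))**2 = (60 + (1 - 8)*(2 - 8))**2 = (60 - 7*(-6))**2 = (60 + 42)**2 = 102**2 = 10404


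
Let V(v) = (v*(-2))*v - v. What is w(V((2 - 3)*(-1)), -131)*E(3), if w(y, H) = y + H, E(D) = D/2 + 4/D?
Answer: -1139/3 ≈ -379.67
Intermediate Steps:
V(v) = -v - 2*v² (V(v) = (-2*v)*v - v = -2*v² - v = -v - 2*v²)
E(D) = D/2 + 4/D (E(D) = D*(½) + 4/D = D/2 + 4/D)
w(y, H) = H + y
w(V((2 - 3)*(-1)), -131)*E(3) = (-131 - (2 - 3)*(-1)*(1 + 2*((2 - 3)*(-1))))*((½)*3 + 4/3) = (-131 - (-1*(-1))*(1 + 2*(-1*(-1))))*(3/2 + 4*(⅓)) = (-131 - 1*1*(1 + 2*1))*(3/2 + 4/3) = (-131 - 1*1*(1 + 2))*(17/6) = (-131 - 1*1*3)*(17/6) = (-131 - 3)*(17/6) = -134*17/6 = -1139/3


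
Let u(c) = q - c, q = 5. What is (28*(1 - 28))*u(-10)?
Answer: -11340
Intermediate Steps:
u(c) = 5 - c
(28*(1 - 28))*u(-10) = (28*(1 - 28))*(5 - 1*(-10)) = (28*(-27))*(5 + 10) = -756*15 = -11340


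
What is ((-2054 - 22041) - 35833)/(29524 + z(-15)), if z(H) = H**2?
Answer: -59928/29749 ≈ -2.0145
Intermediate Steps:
((-2054 - 22041) - 35833)/(29524 + z(-15)) = ((-2054 - 22041) - 35833)/(29524 + (-15)**2) = (-24095 - 35833)/(29524 + 225) = -59928/29749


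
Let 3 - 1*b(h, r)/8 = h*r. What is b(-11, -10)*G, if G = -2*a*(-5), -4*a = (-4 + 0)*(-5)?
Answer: 42800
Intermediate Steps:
a = -5 (a = -(-4 + 0)*(-5)/4 = -(-1)*(-5) = -¼*20 = -5)
G = -50 (G = -2*(-5)*(-5) = 10*(-5) = -50)
b(h, r) = 24 - 8*h*r
b(-11, -10)*G = (24 - 8*(-11)*(-10))*(-50) = (24 - 880)*(-50) = -856*(-50) = 42800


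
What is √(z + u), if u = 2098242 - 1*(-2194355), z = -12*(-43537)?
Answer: √4815041 ≈ 2194.3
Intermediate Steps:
z = 522444
u = 4292597 (u = 2098242 + 2194355 = 4292597)
√(z + u) = √(522444 + 4292597) = √4815041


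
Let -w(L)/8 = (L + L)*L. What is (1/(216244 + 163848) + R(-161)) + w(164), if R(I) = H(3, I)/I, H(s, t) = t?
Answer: -163566890819/380092 ≈ -4.3034e+5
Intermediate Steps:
w(L) = -16*L² (w(L) = -8*(L + L)*L = -8*2*L*L = -16*L²)
R(I) = 1 (R(I) = I/I = 1)
(1/(216244 + 163848) + R(-161)) + w(164) = (1/(216244 + 163848) + 1) - 16*164² = (1/380092 + 1) - 16*26896 = (1/380092 + 1) - 430336 = 380093/380092 - 430336 = -163566890819/380092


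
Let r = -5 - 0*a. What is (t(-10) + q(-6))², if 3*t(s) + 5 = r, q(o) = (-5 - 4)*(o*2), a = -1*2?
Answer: 98596/9 ≈ 10955.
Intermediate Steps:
a = -2
q(o) = -18*o
r = -5 (r = -5 - 0*(-2) = -5 - 1*0 = -5 + 0 = -5)
t(s) = -10/3 (t(s) = -5/3 + (⅓)*(-5) = -5/3 - 5/3 = -10/3)
(t(-10) + q(-6))² = (-10/3 - 18*(-6))² = (-10/3 + 108)² = (314/3)² = 98596/9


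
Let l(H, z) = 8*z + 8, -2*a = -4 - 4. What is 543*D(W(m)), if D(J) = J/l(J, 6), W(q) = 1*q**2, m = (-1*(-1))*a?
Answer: 1086/7 ≈ 155.14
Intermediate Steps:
a = 4 (a = -(-4 - 4)/2 = -1/2*(-8) = 4)
l(H, z) = 8 + 8*z
m = 4 (m = -1*(-1)*4 = 1*4 = 4)
W(q) = q**2
D(J) = J/56 (D(J) = J/(8 + 8*6) = J/(8 + 48) = J/56)
543*D(W(m)) = 543*((1/56)*4**2) = 543*((1/56)*16) = 543*(2/7) = 1086/7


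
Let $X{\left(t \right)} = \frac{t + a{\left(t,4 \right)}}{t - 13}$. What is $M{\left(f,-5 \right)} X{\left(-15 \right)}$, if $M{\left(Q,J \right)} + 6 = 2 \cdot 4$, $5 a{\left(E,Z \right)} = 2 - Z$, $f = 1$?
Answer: $\frac{11}{10} \approx 1.1$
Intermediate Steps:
$a{\left(E,Z \right)} = \frac{2}{5} - \frac{Z}{5}$ ($a{\left(E,Z \right)} = \frac{2 - Z}{5} = \frac{2}{5} - \frac{Z}{5}$)
$M{\left(Q,J \right)} = 2$ ($M{\left(Q,J \right)} = -6 + 2 \cdot 4 = -6 + 8 = 2$)
$X{\left(t \right)} = \frac{- \frac{2}{5} + t}{-13 + t}$ ($X{\left(t \right)} = \frac{t + \left(\frac{2}{5} - \frac{4}{5}\right)}{t - 13} = \frac{t + \left(\frac{2}{5} - \frac{4}{5}\right)}{-13 + t} = \frac{t - \frac{2}{5}}{-13 + t} = \frac{- \frac{2}{5} + t}{-13 + t}$)
$M{\left(f,-5 \right)} X{\left(-15 \right)} = 2 \frac{- \frac{2}{5} - 15}{-13 - 15} = 2 \frac{1}{-28} \left(- \frac{77}{5}\right) = 2 \left(\left(- \frac{1}{28}\right) \left(- \frac{77}{5}\right)\right) = 2 \cdot \frac{11}{20} = \frac{11}{10}$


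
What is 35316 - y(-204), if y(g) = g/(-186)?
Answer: 1094762/31 ≈ 35315.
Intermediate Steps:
y(g) = -g/186 (y(g) = g*(-1/186) = -g/186)
35316 - y(-204) = 35316 - (-1)*(-204)/186 = 35316 - 1*34/31 = 35316 - 34/31 = 1094762/31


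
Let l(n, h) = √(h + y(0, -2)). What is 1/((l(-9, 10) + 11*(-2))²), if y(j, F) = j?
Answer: (22 - √10)⁻² ≈ 0.0028180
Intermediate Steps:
l(n, h) = √h (l(n, h) = √(h + 0) = √h)
1/((l(-9, 10) + 11*(-2))²) = 1/((√10 + 11*(-2))²) = 1/((√10 - 22)²) = 1/((-22 + √10)²) = (-22 + √10)⁻²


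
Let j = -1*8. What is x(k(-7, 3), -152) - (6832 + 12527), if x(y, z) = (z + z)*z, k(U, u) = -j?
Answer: 26849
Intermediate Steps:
j = -8
k(U, u) = 8 (k(U, u) = -1*(-8) = 8)
x(y, z) = 2*z² (x(y, z) = (2*z)*z = 2*z²)
x(k(-7, 3), -152) - (6832 + 12527) = 2*(-152)² - (6832 + 12527) = 2*23104 - 1*19359 = 46208 - 19359 = 26849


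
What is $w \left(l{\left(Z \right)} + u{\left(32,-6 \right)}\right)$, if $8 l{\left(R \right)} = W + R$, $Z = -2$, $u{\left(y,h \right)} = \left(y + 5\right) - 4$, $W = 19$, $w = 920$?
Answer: $32315$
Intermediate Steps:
$u{\left(y,h \right)} = 1 + y$ ($u{\left(y,h \right)} = \left(5 + y\right) - 4 = 1 + y$)
$l{\left(R \right)} = \frac{19}{8} + \frac{R}{8}$ ($l{\left(R \right)} = \frac{19 + R}{8} = \frac{19}{8} + \frac{R}{8}$)
$w \left(l{\left(Z \right)} + u{\left(32,-6 \right)}\right) = 920 \left(\left(\frac{19}{8} + \frac{1}{8} \left(-2\right)\right) + \left(1 + 32\right)\right) = 920 \left(\left(\frac{19}{8} - \frac{1}{4}\right) + 33\right) = 920 \left(\frac{17}{8} + 33\right) = 920 \cdot \frac{281}{8} = 32315$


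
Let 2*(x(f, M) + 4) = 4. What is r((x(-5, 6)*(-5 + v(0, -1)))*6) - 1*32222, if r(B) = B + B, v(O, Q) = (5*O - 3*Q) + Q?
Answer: -32150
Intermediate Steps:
v(O, Q) = -2*Q + 5*O (v(O, Q) = (-3*Q + 5*O) + Q = -2*Q + 5*O)
x(f, M) = -2 (x(f, M) = -4 + (1/2)*4 = -4 + 2 = -2)
r(B) = 2*B
r((x(-5, 6)*(-5 + v(0, -1)))*6) - 1*32222 = 2*(-2*(-5 + (-2*(-1) + 5*0))*6) - 1*32222 = 2*(-2*(-5 + (2 + 0))*6) - 32222 = 2*(-2*(-5 + 2)*6) - 32222 = 2*(-2*(-3)*6) - 32222 = 2*(6*6) - 32222 = 2*36 - 32222 = 72 - 32222 = -32150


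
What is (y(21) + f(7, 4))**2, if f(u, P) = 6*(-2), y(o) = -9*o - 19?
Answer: 48400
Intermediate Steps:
y(o) = -19 - 9*o
f(u, P) = -12
(y(21) + f(7, 4))**2 = ((-19 - 9*21) - 12)**2 = ((-19 - 189) - 12)**2 = (-208 - 12)**2 = (-220)**2 = 48400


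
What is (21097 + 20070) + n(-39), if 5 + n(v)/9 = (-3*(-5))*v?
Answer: 35857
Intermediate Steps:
n(v) = -45 + 135*v (n(v) = -45 + 9*((-3*(-5))*v) = -45 + 9*(15*v) = -45 + 135*v)
(21097 + 20070) + n(-39) = (21097 + 20070) + (-45 + 135*(-39)) = 41167 + (-45 - 5265) = 41167 - 5310 = 35857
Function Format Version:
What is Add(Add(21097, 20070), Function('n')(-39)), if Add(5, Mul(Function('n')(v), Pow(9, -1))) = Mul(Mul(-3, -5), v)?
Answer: 35857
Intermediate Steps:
Function('n')(v) = Add(-45, Mul(135, v)) (Function('n')(v) = Add(-45, Mul(9, Mul(Mul(-3, -5), v))) = Add(-45, Mul(9, Mul(15, v))) = Add(-45, Mul(135, v)))
Add(Add(21097, 20070), Function('n')(-39)) = Add(Add(21097, 20070), Add(-45, Mul(135, -39))) = Add(41167, Add(-45, -5265)) = Add(41167, -5310) = 35857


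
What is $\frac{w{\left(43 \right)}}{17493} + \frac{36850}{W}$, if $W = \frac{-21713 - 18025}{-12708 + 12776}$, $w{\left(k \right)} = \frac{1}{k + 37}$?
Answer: $- \frac{584452785377}{9268491120} \approx -63.058$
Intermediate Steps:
$w{\left(k \right)} = \frac{1}{37 + k}$
$W = - \frac{19869}{34}$ ($W = - \frac{39738}{68} = \left(-39738\right) \frac{1}{68} = - \frac{19869}{34} \approx -584.38$)
$\frac{w{\left(43 \right)}}{17493} + \frac{36850}{W} = \frac{1}{\left(37 + 43\right) 17493} + \frac{36850}{- \frac{19869}{34}} = \frac{1}{80} \cdot \frac{1}{17493} + 36850 \left(- \frac{34}{19869}\right) = \frac{1}{80} \cdot \frac{1}{17493} - \frac{1252900}{19869} = \frac{1}{1399440} - \frac{1252900}{19869} = - \frac{584452785377}{9268491120}$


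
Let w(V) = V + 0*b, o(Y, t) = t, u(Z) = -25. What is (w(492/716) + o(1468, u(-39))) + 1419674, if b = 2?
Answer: 254117294/179 ≈ 1.4197e+6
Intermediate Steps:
w(V) = V (w(V) = V + 0*2 = V + 0 = V)
(w(492/716) + o(1468, u(-39))) + 1419674 = (492/716 - 25) + 1419674 = (492*(1/716) - 25) + 1419674 = (123/179 - 25) + 1419674 = -4352/179 + 1419674 = 254117294/179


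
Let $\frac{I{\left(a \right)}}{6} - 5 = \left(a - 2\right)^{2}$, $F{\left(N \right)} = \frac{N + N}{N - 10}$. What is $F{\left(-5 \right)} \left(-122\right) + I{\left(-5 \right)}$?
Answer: $\frac{728}{3} \approx 242.67$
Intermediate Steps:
$F{\left(N \right)} = \frac{2 N}{-10 + N}$
$I{\left(a \right)} = 30 + 6 \left(-2 + a\right)^{2}$ ($I{\left(a \right)} = 30 + 6 \left(a - 2\right)^{2} = 30 + 6 \left(-2 + a\right)^{2}$)
$F{\left(-5 \right)} \left(-122\right) + I{\left(-5 \right)} = 2 \left(-5\right) \frac{1}{-10 - 5} \left(-122\right) + \left(30 + 6 \left(-2 - 5\right)^{2}\right) = 2 \left(-5\right) \frac{1}{-15} \left(-122\right) + \left(30 + 6 \left(-7\right)^{2}\right) = 2 \left(-5\right) \left(- \frac{1}{15}\right) \left(-122\right) + \left(30 + 6 \cdot 49\right) = \frac{2}{3} \left(-122\right) + \left(30 + 294\right) = - \frac{244}{3} + 324 = \frac{728}{3}$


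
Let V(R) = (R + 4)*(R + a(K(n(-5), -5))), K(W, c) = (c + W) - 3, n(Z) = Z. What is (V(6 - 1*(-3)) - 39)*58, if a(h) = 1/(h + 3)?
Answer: 22243/5 ≈ 4448.6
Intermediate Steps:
K(W, c) = -3 + W + c (K(W, c) = (W + c) - 3 = -3 + W + c)
a(h) = 1/(3 + h)
V(R) = (4 + R)*(-⅒ + R) (V(R) = (R + 4)*(R + 1/(3 + (-3 - 5 - 5))) = (4 + R)*(R + 1/(3 - 13)) = (4 + R)*(R + 1/(-10)) = (4 + R)*(R - ⅒) = (4 + R)*(-⅒ + R))
(V(6 - 1*(-3)) - 39)*58 = ((-⅖ + (6 - 1*(-3))² + 39*(6 - 1*(-3))/10) - 39)*58 = ((-⅖ + (6 + 3)² + 39*(6 + 3)/10) - 39)*58 = ((-⅖ + 9² + (39/10)*9) - 39)*58 = ((-⅖ + 81 + 351/10) - 39)*58 = (1157/10 - 39)*58 = (767/10)*58 = 22243/5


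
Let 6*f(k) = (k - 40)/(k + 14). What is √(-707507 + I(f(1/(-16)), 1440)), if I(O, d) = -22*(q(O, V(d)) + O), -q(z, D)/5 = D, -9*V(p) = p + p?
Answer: 2*I*√83100492627/669 ≈ 861.8*I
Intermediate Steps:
V(p) = -2*p/9 (V(p) = -(p + p)/9 = -2*p/9)
q(z, D) = -5*D
f(k) = (-40 + k)/(6*(14 + k)) (f(k) = ((k - 40)/(k + 14))/6 = ((-40 + k)/(14 + k))/6 = (-40 + k)/(6*(14 + k)))
I(O, d) = -22*O - 220*d/9 (I(O, d) = -22*(-(-10)*d/9 + O) = -22*(10*d/9 + O) = -22*(O + 10*d/9) = -22*O - 220*d/9)
√(-707507 + I(f(1/(-16)), 1440)) = √(-707507 + (-11*(-40 + 1/(-16))/(3*(14 + 1/(-16))) - 220/9*1440)) = √(-707507 + (-11*(-40 - 1/16)/(3*(14 - 1/16)) - 35200)) = √(-707507 + (-11*(-641)/(3*223/16*16) - 35200)) = √(-707507 + (-11*16*(-641)/(3*223*16) - 35200)) = √(-707507 + (-22*(-641/1338) - 35200)) = √(-707507 + (7051/669 - 35200)) = √(-707507 - 23541749/669) = √(-496863932/669) = 2*I*√83100492627/669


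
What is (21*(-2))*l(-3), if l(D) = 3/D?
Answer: 42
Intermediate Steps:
(21*(-2))*l(-3) = (21*(-2))*(3/(-3)) = -126*(-1)/3 = -42*(-1) = 42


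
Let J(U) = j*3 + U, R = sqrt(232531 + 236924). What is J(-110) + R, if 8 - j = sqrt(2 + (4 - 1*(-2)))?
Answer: -86 + sqrt(469455) - 6*sqrt(2) ≈ 590.68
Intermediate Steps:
R = sqrt(469455) ≈ 685.17
j = 8 - 2*sqrt(2) (j = 8 - sqrt(2 + (4 - 1*(-2))) = 8 - sqrt(2 + (4 + 2)) = 8 - sqrt(2 + 6) = 8 - sqrt(8) = 8 - 2*sqrt(2) ≈ 5.1716)
J(U) = 24 + U - 6*sqrt(2) (J(U) = (8 - 2*sqrt(2))*3 + U = (24 - 6*sqrt(2)) + U = 24 + U - 6*sqrt(2))
J(-110) + R = (24 - 110 - 6*sqrt(2)) + sqrt(469455) = (-86 - 6*sqrt(2)) + sqrt(469455) = -86 + sqrt(469455) - 6*sqrt(2)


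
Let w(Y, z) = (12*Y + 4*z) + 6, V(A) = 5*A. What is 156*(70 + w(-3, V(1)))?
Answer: 9360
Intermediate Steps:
w(Y, z) = 6 + 4*z + 12*Y (w(Y, z) = (4*z + 12*Y) + 6 = 6 + 4*z + 12*Y)
156*(70 + w(-3, V(1))) = 156*(70 + (6 + 4*(5*1) + 12*(-3))) = 156*(70 + (6 + 4*5 - 36)) = 156*(70 + (6 + 20 - 36)) = 156*(70 - 10) = 156*60 = 9360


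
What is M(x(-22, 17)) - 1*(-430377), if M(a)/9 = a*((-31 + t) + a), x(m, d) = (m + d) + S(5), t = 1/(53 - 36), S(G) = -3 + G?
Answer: 7331988/17 ≈ 4.3129e+5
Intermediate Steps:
t = 1/17 ≈ 0.058824
x(m, d) = 2 + d + m (x(m, d) = (m + d) + (-3 + 5) = (d + m) + 2 = 2 + d + m)
M(a) = 9*a*(-526/17 + a) (M(a) = 9*(a*((-31 + 1/17) + a)) = 9*(a*(-526/17 + a)) = 9*a*(-526/17 + a))
M(x(-22, 17)) - 1*(-430377) = 9*(2 + 17 - 22)*(-526 + 17*(2 + 17 - 22))/17 - 1*(-430377) = (9/17)*(-3)*(-526 + 17*(-3)) + 430377 = (9/17)*(-3)*(-526 - 51) + 430377 = (9/17)*(-3)*(-577) + 430377 = 15579/17 + 430377 = 7331988/17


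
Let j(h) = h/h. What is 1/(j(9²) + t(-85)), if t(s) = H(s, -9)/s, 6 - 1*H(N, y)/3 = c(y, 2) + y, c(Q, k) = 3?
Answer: 85/49 ≈ 1.7347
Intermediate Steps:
H(N, y) = 9 - 3*y (H(N, y) = 18 - 3*(3 + y) = 18 + (-9 - 3*y) = 9 - 3*y)
t(s) = 36/s (t(s) = (9 - 3*(-9))/s = (9 + 27)/s = 36/s)
j(h) = 1
1/(j(9²) + t(-85)) = 1/(1 + 36/(-85)) = 1/(1 + 36*(-1/85)) = 1/(1 - 36/85) = 1/(49/85) = 85/49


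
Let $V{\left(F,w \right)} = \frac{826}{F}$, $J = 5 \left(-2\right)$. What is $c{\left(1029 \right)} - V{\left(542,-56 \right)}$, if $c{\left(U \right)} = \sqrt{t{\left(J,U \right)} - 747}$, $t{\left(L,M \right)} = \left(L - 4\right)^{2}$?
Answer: $- \frac{413}{271} + i \sqrt{551} \approx -1.524 + 23.473 i$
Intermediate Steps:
$J = -10$
$t{\left(L,M \right)} = \left(-4 + L\right)^{2}$
$c{\left(U \right)} = i \sqrt{551}$ ($c{\left(U \right)} = \sqrt{\left(-4 - 10\right)^{2} - 747} = \sqrt{\left(-14\right)^{2} - 747} = \sqrt{196 - 747} = \sqrt{-551} = i \sqrt{551}$)
$c{\left(1029 \right)} - V{\left(542,-56 \right)} = i \sqrt{551} - \frac{826}{542} = i \sqrt{551} - 826 \cdot \frac{1}{542} = i \sqrt{551} - \frac{413}{271} = - \frac{413}{271} + i \sqrt{551}$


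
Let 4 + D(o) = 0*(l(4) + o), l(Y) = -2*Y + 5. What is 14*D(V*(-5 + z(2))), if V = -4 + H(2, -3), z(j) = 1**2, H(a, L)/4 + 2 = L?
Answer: -56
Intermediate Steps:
H(a, L) = -8 + 4*L
l(Y) = 5 - 2*Y
z(j) = 1
V = -24 (V = -4 + (-8 + 4*(-3)) = -4 + (-8 - 12) = -4 - 20 = -24)
D(o) = -4 (D(o) = -4 + 0*((5 - 2*4) + o) = -4 + 0*((5 - 8) + o) = -4 + 0*(-3 + o) = -4 + 0 = -4)
14*D(V*(-5 + z(2))) = 14*(-4) = -56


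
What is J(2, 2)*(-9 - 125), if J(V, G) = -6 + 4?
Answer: 268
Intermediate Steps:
J(V, G) = -2
J(2, 2)*(-9 - 125) = -2*(-9 - 125) = -2*(-134) = 268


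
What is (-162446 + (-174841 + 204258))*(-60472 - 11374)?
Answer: 9557601534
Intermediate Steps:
(-162446 + (-174841 + 204258))*(-60472 - 11374) = (-162446 + 29417)*(-71846) = -133029*(-71846) = 9557601534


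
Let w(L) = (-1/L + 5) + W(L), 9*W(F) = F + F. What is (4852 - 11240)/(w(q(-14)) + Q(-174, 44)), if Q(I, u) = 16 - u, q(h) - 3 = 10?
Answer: 373698/1181 ≈ 316.42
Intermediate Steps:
q(h) = 13 (q(h) = 3 + 10 = 13)
W(F) = 2*F/9 (W(F) = (F + F)/9 = (2*F)/9 = 2*F/9)
w(L) = 5 - 1/L + 2*L/9 (w(L) = (-1/L + 5) + 2*L/9 = (5 - 1/L) + 2*L/9 = 5 - 1/L + 2*L/9)
(4852 - 11240)/(w(q(-14)) + Q(-174, 44)) = (4852 - 11240)/((5 - 1/13 + (2/9)*13) + (16 - 1*44)) = -6388/((5 - 1*1/13 + 26/9) + (16 - 44)) = -6388/((5 - 1/13 + 26/9) - 28) = -6388/(914/117 - 28) = -6388/(-2362/117) = -6388*(-117/2362) = 373698/1181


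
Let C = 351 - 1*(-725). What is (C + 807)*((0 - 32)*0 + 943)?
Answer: 1775669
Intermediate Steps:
C = 1076 (C = 351 + 725 = 1076)
(C + 807)*((0 - 32)*0 + 943) = (1076 + 807)*((0 - 32)*0 + 943) = 1883*(-32*0 + 943) = 1883*(0 + 943) = 1883*943 = 1775669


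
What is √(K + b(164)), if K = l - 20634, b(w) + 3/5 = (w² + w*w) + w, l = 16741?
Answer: 2*√312890/5 ≈ 223.75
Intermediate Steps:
b(w) = -⅗ + w + 2*w² (b(w) = -⅗ + ((w² + w*w) + w) = -⅗ + ((w² + w²) + w) = -⅗ + (2*w² + w) = -⅗ + (w + 2*w²) = -⅗ + w + 2*w²)
K = -3893 (K = 16741 - 20634 = -3893)
√(K + b(164)) = √(-3893 + (-⅗ + 164 + 2*164²)) = √(-3893 + (-⅗ + 164 + 2*26896)) = √(-3893 + (-⅗ + 164 + 53792)) = √(-3893 + 269777/5) = √(250312/5) = 2*√312890/5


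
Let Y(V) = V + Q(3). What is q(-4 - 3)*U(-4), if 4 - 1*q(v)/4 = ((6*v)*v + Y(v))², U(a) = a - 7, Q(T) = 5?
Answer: 3751440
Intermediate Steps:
Y(V) = 5 + V (Y(V) = V + 5 = 5 + V)
U(a) = -7 + a
q(v) = 16 - 4*(5 + v + 6*v²)² (q(v) = 16 - 4*((6*v)*v + (5 + v))² = 16 - 4*(6*v² + (5 + v))² = 16 - 4*(5 + v + 6*v²)²)
q(-4 - 3)*U(-4) = (16 - 4*(5 + (-4 - 3) + 6*(-4 - 3)²)²)*(-7 - 4) = (16 - 4*(5 - 7 + 6*(-7)²)²)*(-11) = (16 - 4*(5 - 7 + 6*49)²)*(-11) = (16 - 4*(5 - 7 + 294)²)*(-11) = (16 - 4*292²)*(-11) = (16 - 4*85264)*(-11) = (16 - 341056)*(-11) = -341040*(-11) = 3751440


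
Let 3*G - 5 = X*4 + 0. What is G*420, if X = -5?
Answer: -2100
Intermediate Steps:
G = -5 (G = 5/3 + (-5*4 + 0)/3 = 5/3 + (-20 + 0)/3 = 5/3 + (1/3)*(-20) = 5/3 - 20/3 = -5)
G*420 = -5*420 = -2100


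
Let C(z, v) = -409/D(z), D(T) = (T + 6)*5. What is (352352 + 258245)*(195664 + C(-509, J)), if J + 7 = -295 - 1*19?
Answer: 300471956025293/2515 ≈ 1.1947e+11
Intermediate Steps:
D(T) = 30 + 5*T (D(T) = (6 + T)*5 = 30 + 5*T)
J = -321 (J = -7 + (-295 - 1*19) = -7 + (-295 - 19) = -7 - 314 = -321)
C(z, v) = -409/(30 + 5*z)
(352352 + 258245)*(195664 + C(-509, J)) = (352352 + 258245)*(195664 - 409/(30 + 5*(-509))) = 610597*(195664 - 409/(30 - 2545)) = 610597*(195664 - 409/(-2515)) = 610597*(195664 - 409*(-1/2515)) = 610597*(195664 + 409/2515) = 610597*(492095369/2515) = 300471956025293/2515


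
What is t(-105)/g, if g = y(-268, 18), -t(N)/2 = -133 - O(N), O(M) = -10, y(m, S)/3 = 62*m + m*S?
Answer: -41/10720 ≈ -0.0038246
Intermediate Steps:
y(m, S) = 186*m + 3*S*m (y(m, S) = 3*(62*m + m*S) = 3*(62*m + S*m) = 186*m + 3*S*m)
t(N) = 246 (t(N) = -2*(-133 - 1*(-10)) = -2*(-133 + 10) = -2*(-123) = 246)
g = -64320 (g = 3*(-268)*(62 + 18) = 3*(-268)*80 = -64320)
t(-105)/g = 246/(-64320) = 246*(-1/64320) = -41/10720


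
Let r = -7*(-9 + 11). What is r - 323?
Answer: -337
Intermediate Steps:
r = -14 (r = -7*2 = -14)
r - 323 = -14 - 323 = -337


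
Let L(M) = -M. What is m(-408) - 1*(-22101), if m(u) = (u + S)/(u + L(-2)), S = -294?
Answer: 4486854/203 ≈ 22103.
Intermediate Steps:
m(u) = (-294 + u)/(2 + u) (m(u) = (u - 294)/(u - 1*(-2)) = (-294 + u)/(u + 2) = (-294 + u)/(2 + u))
m(-408) - 1*(-22101) = (-294 - 408)/(2 - 408) - 1*(-22101) = -702/(-406) + 22101 = -1/406*(-702) + 22101 = 351/203 + 22101 = 4486854/203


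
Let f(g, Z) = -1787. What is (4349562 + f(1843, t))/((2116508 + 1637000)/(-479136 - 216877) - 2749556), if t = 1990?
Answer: -3026107921075/1913730473736 ≈ -1.5813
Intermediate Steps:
(4349562 + f(1843, t))/((2116508 + 1637000)/(-479136 - 216877) - 2749556) = (4349562 - 1787)/((2116508 + 1637000)/(-479136 - 216877) - 2749556) = 4347775/(3753508/(-696013) - 2749556) = 4347775/(3753508*(-1/696013) - 2749556) = 4347775/(-3753508/696013 - 2749556) = 4347775/(-1913730473736/696013) = 4347775*(-696013/1913730473736) = -3026107921075/1913730473736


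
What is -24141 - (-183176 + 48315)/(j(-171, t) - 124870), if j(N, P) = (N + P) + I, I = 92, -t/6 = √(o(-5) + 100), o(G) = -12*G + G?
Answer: -376912106081050/15612247021 + 809166*√155/15612247021 ≈ -24142.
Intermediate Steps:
o(G) = -11*G
t = -6*√155 (t = -6*√(-11*(-5) + 100) = -6*√(55 + 100) = -6*√155 ≈ -74.699)
j(N, P) = 92 + N + P (j(N, P) = (N + P) + 92 = 92 + N + P)
-24141 - (-183176 + 48315)/(j(-171, t) - 124870) = -24141 - (-183176 + 48315)/((92 - 171 - 6*√155) - 124870) = -24141 - (-134861)/((-79 - 6*√155) - 124870) = -24141 - (-134861)/(-124949 - 6*√155) = -24141 + 134861/(-124949 - 6*√155)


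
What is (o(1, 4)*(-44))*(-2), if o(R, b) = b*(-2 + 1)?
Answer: -352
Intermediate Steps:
o(R, b) = -b (o(R, b) = b*(-1) = -b)
(o(1, 4)*(-44))*(-2) = (-1*4*(-44))*(-2) = -4*(-44)*(-2) = 176*(-2) = -352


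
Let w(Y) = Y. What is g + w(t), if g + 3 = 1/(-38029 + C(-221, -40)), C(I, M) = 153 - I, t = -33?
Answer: -1355581/37655 ≈ -36.000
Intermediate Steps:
g = -112966/37655 (g = -3 + 1/(-38029 + (153 - 1*(-221))) = -3 + 1/(-38029 + (153 + 221)) = -3 + 1/(-38029 + 374) = -3 + 1/(-37655) = -3 - 1/37655 = -112966/37655 ≈ -3.0000)
g + w(t) = -112966/37655 - 33 = -1355581/37655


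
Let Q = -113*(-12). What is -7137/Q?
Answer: -2379/452 ≈ -5.2633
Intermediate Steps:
Q = 1356
-7137/Q = -7137/1356 = -7137*1/1356 = -2379/452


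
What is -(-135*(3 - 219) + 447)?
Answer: -29607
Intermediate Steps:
-(-135*(3 - 219) + 447) = -(-135*(-216) + 447) = -(29160 + 447) = -1*29607 = -29607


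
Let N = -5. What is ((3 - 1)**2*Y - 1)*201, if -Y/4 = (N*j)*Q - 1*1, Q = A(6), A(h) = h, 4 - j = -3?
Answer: 678375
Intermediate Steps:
j = 7 (j = 4 - 1*(-3) = 4 + 3 = 7)
Q = 6
Y = 844 (Y = -4*(-5*7*6 - 1*1) = -4*(-35*6 - 1) = -4*(-210 - 1) = -4*(-211) = 844)
((3 - 1)**2*Y - 1)*201 = ((3 - 1)**2*844 - 1)*201 = (2**2*844 - 1)*201 = (4*844 - 1)*201 = (3376 - 1)*201 = 3375*201 = 678375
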